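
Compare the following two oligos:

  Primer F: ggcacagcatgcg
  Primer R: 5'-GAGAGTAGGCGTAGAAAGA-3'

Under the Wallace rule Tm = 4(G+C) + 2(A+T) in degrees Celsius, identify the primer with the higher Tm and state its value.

Primer F: A+T=4, G+C=9 → Tm = 2(4)+4(9) = 44°C
Primer R: A+T=10, G+C=9 → Tm = 2(10)+4(9) = 56°C
44°C vs 56°C → primer R is higher.

Primer R, 56°C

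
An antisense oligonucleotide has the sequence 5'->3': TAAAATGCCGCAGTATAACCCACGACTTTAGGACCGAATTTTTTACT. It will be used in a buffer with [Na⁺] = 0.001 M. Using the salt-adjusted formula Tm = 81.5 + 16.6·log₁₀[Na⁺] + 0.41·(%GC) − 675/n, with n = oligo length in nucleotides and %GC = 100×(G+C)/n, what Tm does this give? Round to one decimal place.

Length n = 47. C=11, A=15, T=14, G=7
G+C = 18, so %GC = 18/47 × 100 = 38.298%
Salt term: 16.6 × (-3) = -49.8
GC term: 0.41 × 38.298 = 15.702; length term: −675/47 = −14.362
Tm = 81.5 + (-49.8) + 15.702 − 14.362 = 33.04 → 33.0°C

33.0°C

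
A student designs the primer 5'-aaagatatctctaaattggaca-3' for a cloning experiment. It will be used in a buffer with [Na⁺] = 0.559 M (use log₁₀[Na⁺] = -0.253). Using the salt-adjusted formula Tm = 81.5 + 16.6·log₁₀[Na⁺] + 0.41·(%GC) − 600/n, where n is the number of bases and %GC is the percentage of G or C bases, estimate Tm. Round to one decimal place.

Length n = 22. Base counts: C=3, T=6, A=10, G=3
G+C = 6, so %GC = 6/22 × 100 = 27.273%
Salt term: 16.6 × (-0.253) = -4.2
GC term: 0.41 × 27.273 = 11.182; length term: −600/22 = −27.273
Tm = 81.5 + (-4.2) + 11.182 − 27.273 = 61.209 → 61.2°C

61.2°C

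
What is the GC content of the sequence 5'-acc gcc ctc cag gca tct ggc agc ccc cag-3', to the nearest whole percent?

T=3, A=5, C=15, G=7
G+C = 7 + 15 = 22 out of 30 bases
%GC = 22/30 × 100 = 73.33% ≈ 73%

73%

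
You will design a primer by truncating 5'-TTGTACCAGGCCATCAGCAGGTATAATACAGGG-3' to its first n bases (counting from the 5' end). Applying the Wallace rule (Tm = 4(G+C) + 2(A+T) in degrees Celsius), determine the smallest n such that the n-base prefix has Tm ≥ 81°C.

First 28 bases: TTGTACCAGGCCATCAGCAGGTATAATA → Tm = 80°C (< 81°C)
First 29 bases: TTGTACCAGGCCATCAGCAGGTATAATAC → Tm = 84°C (≥ 81°C)
Since every base adds ≥2°C, Tm only increases with n, so the threshold is first crossed at n = 29.

n = 29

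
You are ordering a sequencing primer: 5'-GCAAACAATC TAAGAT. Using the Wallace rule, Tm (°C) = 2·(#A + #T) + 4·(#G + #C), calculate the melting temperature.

Base counts: G=2, C=3, A=8, T=3
AT pairs contribute 11, GC pairs contribute 5.
Tm = 4·5 + 2·11 = 20 + 22 = 42°C

42°C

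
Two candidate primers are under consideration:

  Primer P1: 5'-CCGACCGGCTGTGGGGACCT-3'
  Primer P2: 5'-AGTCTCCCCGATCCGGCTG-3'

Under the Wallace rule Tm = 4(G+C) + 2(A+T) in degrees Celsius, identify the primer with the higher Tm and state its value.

Primer P1, 70°C

Primer P1: A+T=5, G+C=15 → Tm = 2(5)+4(15) = 70°C
Primer P2: A+T=6, G+C=13 → Tm = 2(6)+4(13) = 64°C
70°C vs 64°C → primer P1 is higher.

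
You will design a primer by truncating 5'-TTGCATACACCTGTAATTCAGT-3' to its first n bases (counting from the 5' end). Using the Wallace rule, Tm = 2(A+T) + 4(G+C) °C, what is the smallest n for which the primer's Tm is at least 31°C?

n = 11

First 10 bases: TTGCATACAC → Tm = 28°C (< 31°C)
First 11 bases: TTGCATACACC → Tm = 32°C (≥ 31°C)
Each additional base adds 2°C (A/T) or 4°C (G/C), so Tm is non-decreasing in n; n = 11 is the first length to reach 31°C.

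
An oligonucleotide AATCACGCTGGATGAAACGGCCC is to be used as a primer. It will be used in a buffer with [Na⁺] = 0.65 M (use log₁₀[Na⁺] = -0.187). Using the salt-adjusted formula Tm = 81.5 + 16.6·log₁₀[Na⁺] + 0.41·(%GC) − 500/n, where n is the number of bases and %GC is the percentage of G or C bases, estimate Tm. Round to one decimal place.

79.8°C

Length n = 23. C=7, A=7, G=6, T=3
G+C = 13, so %GC = 13/23 × 100 = 56.522%
Salt term: 16.6 × (-0.187) = -3.104
GC term: 0.41 × 56.522 = 23.174; length term: −500/23 = −21.739
Tm = 81.5 + (-3.104) + 23.174 − 21.739 = 79.831 → 79.8°C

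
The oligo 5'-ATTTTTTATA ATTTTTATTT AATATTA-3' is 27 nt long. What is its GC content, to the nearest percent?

Base counts: C=0, G=0, T=18, A=9
G+C = 0 + 0 = 0 out of 27 bases
%GC = 0/27 × 100 = 0% ≈ 0%

0%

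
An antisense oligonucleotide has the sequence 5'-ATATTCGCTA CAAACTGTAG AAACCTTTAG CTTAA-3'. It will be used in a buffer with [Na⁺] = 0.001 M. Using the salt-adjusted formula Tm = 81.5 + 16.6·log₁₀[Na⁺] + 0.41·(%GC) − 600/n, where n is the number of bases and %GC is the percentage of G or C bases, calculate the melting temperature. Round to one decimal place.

Length n = 35. Base counts: T=11, C=7, G=4, A=13
G+C = 11, so %GC = 11/35 × 100 = 31.429%
Salt term: 16.6 × (-3) = -49.8
GC term: 0.41 × 31.429 = 12.886; length term: −600/35 = −17.143
Tm = 81.5 + (-49.8) + 12.886 − 17.143 = 27.443 → 27.4°C

27.4°C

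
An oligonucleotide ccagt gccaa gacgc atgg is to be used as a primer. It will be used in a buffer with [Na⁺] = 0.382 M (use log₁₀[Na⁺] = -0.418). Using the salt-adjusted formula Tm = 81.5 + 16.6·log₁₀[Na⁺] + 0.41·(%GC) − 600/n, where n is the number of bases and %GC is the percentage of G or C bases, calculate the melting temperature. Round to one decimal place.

Length n = 19. Scanning the sequence gives G=6, C=6, A=5, T=2.
G+C = 12, so %GC = 12/19 × 100 = 63.158%
Salt term: 16.6 × (-0.418) = -6.939
GC term: 0.41 × 63.158 = 25.895; length term: −600/19 = −31.579
Tm = 81.5 + (-6.939) + 25.895 − 31.579 = 68.877 → 68.9°C

68.9°C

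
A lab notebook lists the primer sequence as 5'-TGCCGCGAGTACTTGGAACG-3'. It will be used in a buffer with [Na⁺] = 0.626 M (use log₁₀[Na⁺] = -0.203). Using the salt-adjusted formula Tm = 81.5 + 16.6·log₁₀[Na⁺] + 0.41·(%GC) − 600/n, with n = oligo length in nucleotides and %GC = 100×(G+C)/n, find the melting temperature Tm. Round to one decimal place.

Length n = 20. Base counts: C=5, A=4, T=4, G=7
G+C = 12, so %GC = 12/20 × 100 = 60%
Salt term: 16.6 × (-0.203) = -3.37
GC term: 0.41 × 60 = 24.6; length term: −600/20 = −30
Tm = 81.5 + (-3.37) + 24.6 − 30 = 72.73 → 72.7°C

72.7°C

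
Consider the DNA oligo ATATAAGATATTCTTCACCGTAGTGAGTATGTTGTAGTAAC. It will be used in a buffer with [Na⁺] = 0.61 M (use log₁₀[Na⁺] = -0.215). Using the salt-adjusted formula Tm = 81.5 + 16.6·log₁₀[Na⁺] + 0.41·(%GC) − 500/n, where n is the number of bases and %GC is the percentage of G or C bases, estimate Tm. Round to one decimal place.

Length n = 41. Base counts: A=13, G=8, C=5, T=15
G+C = 13, so %GC = 13/41 × 100 = 31.707%
Salt term: 16.6 × (-0.215) = -3.569
GC term: 0.41 × 31.707 = 13; length term: −500/41 = −12.195
Tm = 81.5 + (-3.569) + 13 − 12.195 = 78.736 → 78.7°C

78.7°C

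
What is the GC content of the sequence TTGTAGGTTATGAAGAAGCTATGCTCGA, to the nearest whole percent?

Scanning the sequence gives G=8, A=8, T=9, C=3.
G+C = 8 + 3 = 11 out of 28 bases
%GC = 11/28 × 100 = 39.29% ≈ 39%

39%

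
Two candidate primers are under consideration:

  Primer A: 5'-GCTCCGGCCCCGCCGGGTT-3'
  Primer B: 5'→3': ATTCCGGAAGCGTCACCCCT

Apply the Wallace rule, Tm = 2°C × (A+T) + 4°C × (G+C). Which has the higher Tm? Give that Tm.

Primer A: A+T=3, G+C=16 → Tm = 2(3)+4(16) = 70°C
Primer B: A+T=8, G+C=12 → Tm = 2(8)+4(12) = 64°C
70°C vs 64°C → primer A is higher.

Primer A, 70°C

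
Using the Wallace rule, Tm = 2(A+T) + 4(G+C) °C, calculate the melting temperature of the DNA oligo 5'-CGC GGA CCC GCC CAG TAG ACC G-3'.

Base counts: G=7, C=10, T=1, A=4
So N_AT = 5 and N_GC = 17.
Tm = 2(5) + 4(17) = 10 + 68 = 78°C

78°C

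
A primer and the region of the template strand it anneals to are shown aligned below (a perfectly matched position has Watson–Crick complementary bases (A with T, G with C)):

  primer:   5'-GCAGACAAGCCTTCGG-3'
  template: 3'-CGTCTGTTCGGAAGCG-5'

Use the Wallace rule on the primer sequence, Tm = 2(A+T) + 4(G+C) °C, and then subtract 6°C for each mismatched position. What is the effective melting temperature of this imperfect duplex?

Primer base counts: A=4, T=2, G=5, C=5 → A+T=6, G+C=10
Perfect-match Tm = 2(6) + 4(10) = 12 + 40 = 52°C
Mismatches (positions where the bases are not complementary): 1 (at position 16)
Effective Tm = 52 − 1×6 = 52 − 6 = 46°C

46°C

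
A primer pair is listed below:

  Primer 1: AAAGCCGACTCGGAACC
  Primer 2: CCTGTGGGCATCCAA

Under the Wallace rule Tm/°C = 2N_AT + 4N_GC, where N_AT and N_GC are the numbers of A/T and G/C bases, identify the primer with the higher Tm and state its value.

Primer 1, 54°C

Primer 1: A+T=7, G+C=10 → Tm = 2(7)+4(10) = 54°C
Primer 2: A+T=6, G+C=9 → Tm = 2(6)+4(9) = 48°C
54°C vs 48°C → primer 1 is higher.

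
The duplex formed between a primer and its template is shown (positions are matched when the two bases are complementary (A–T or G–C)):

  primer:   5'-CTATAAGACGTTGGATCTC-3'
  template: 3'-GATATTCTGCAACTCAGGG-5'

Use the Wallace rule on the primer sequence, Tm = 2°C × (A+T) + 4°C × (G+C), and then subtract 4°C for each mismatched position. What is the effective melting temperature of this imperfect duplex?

42°C

Primer base counts: A=5, T=6, G=4, C=4 → A+T=11, G+C=8
Perfect-match Tm = 2(11) + 4(8) = 22 + 32 = 54°C
Mismatches (positions where the bases are not complementary): 3 (at positions 14, 15, 18)
Effective Tm = 54 − 3×4 = 54 − 12 = 42°C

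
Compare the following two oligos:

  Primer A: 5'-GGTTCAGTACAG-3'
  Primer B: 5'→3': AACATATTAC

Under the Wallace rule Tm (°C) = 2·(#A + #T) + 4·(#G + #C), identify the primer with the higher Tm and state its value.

Primer A, 36°C

Primer A: A+T=6, G+C=6 → Tm = 2(6)+4(6) = 36°C
Primer B: A+T=8, G+C=2 → Tm = 2(8)+4(2) = 24°C
36°C vs 24°C → primer A is higher.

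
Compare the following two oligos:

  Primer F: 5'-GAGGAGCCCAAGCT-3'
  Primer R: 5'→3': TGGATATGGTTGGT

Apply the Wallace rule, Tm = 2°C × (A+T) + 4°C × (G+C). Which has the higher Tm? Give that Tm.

Primer F, 46°C

Primer F: A+T=5, G+C=9 → Tm = 2(5)+4(9) = 46°C
Primer R: A+T=8, G+C=6 → Tm = 2(8)+4(6) = 40°C
46°C vs 40°C → primer F is higher.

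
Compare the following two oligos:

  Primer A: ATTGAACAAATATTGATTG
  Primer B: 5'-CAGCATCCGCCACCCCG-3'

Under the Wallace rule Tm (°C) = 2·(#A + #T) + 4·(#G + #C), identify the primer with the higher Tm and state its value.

Primer B, 60°C

Primer A: A+T=15, G+C=4 → Tm = 2(15)+4(4) = 46°C
Primer B: A+T=4, G+C=13 → Tm = 2(4)+4(13) = 60°C
46°C vs 60°C → primer B is higher.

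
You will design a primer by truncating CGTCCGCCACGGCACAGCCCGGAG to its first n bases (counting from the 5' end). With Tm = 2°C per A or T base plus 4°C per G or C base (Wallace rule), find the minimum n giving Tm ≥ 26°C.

n = 7

First 6 bases: CGTCCG → Tm = 22°C (< 26°C)
First 7 bases: CGTCCGC → Tm = 26°C (≥ 26°C)
Since every base adds ≥2°C, Tm only increases with n, so the threshold is first crossed at n = 7.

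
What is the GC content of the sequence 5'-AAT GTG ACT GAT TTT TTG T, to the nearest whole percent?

26%

T=10, A=4, C=1, G=4
G+C = 4 + 1 = 5 out of 19 bases
%GC = 5/19 × 100 = 26.32% ≈ 26%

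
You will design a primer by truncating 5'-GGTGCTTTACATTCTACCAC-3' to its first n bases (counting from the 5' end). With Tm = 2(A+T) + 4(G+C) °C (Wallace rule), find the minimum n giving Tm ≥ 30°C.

First 9 bases: GGTGCTTTA → Tm = 26°C (< 30°C)
First 10 bases: GGTGCTTTAC → Tm = 30°C (≥ 30°C)
Since every base adds ≥2°C, Tm only increases with n, so the threshold is first crossed at n = 10.

n = 10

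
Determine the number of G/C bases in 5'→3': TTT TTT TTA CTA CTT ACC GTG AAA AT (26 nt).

6

G=2, A=7, C=4, T=13
G+C = 2 + 4 = 6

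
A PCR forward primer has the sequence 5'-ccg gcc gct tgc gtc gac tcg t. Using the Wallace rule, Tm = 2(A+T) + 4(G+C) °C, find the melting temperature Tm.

Base counts: A=1, T=5, G=7, C=9
AT pairs contribute 6, GC pairs contribute 16.
Tm = 2×6 + 4×16 = 76°C

76°C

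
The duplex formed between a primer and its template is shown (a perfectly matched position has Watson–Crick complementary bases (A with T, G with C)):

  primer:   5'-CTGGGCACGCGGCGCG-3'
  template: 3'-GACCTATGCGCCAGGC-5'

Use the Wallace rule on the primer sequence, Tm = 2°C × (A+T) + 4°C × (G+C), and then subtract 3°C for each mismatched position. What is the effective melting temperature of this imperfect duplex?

48°C

Primer base counts: A=1, T=1, G=8, C=6 → A+T=2, G+C=14
Perfect-match Tm = 2(2) + 4(14) = 4 + 56 = 60°C
Mismatches (positions where the bases are not complementary): 4 (at positions 5, 6, 13, 14)
Effective Tm = 60 − 4×3 = 60 − 12 = 48°C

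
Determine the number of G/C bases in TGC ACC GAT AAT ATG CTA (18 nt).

7

Base counts: T=5, C=4, G=3, A=6
G+C = 3 + 4 = 7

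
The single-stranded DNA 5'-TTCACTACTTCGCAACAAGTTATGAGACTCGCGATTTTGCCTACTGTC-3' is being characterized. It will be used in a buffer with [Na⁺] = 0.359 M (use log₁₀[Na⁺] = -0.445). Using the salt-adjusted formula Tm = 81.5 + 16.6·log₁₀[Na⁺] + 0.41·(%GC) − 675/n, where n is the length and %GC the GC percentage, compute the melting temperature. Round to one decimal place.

Length n = 48. Base counts: G=8, C=13, T=16, A=11
G+C = 21, so %GC = 21/48 × 100 = 43.75%
Salt term: 16.6 × (-0.445) = -7.387
GC term: 0.41 × 43.75 = 17.938; length term: −675/48 = −14.062
Tm = 81.5 + (-7.387) + 17.938 − 14.062 = 77.989 → 78.0°C

78.0°C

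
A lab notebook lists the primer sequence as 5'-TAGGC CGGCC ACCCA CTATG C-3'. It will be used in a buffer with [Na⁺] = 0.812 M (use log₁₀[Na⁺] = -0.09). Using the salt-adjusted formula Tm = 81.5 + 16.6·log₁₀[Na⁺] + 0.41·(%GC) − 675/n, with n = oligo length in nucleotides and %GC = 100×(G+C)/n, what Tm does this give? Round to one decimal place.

Length n = 21. A=4, C=9, T=3, G=5
G+C = 14, so %GC = 14/21 × 100 = 66.667%
Salt term: 16.6 × (-0.09) = -1.494
GC term: 0.41 × 66.667 = 27.333; length term: −675/21 = −32.143
Tm = 81.5 + (-1.494) + 27.333 − 32.143 = 75.196 → 75.2°C

75.2°C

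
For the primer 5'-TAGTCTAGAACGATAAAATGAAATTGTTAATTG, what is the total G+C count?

8

Counting bases: G=6, C=2, T=11, A=14
G+C = 6 + 2 = 8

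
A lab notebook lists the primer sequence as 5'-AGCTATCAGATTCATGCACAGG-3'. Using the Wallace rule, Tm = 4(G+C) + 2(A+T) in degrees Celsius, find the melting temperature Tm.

64°C

Base counts: C=5, T=5, A=7, G=5
A+T = 12, G+C = 10
Tm = 2×12 + 4×10 = 64°C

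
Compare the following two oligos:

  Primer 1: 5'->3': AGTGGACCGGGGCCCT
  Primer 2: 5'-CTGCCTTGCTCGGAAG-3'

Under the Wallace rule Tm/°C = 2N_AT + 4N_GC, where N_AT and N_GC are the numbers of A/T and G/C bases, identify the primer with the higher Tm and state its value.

Primer 1: A+T=4, G+C=12 → Tm = 2(4)+4(12) = 56°C
Primer 2: A+T=6, G+C=10 → Tm = 2(6)+4(10) = 52°C
56°C vs 52°C → primer 1 is higher.

Primer 1, 56°C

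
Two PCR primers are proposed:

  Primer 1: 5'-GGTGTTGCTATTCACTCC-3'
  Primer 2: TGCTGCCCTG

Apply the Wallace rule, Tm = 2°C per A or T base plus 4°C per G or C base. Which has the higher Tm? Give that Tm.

Primer 1: A+T=9, G+C=9 → Tm = 2(9)+4(9) = 54°C
Primer 2: A+T=3, G+C=7 → Tm = 2(3)+4(7) = 34°C
54°C vs 34°C → primer 1 is higher.

Primer 1, 54°C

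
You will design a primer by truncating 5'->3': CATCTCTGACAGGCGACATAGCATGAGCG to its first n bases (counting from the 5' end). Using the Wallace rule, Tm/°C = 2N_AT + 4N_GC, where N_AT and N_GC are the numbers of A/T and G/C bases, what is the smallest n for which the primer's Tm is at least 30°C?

First 9 bases: CATCTCTGA → Tm = 26°C (< 30°C)
First 10 bases: CATCTCTGAC → Tm = 30°C (≥ 30°C)
Since every base adds ≥2°C, Tm only increases with n, so the threshold is first crossed at n = 10.

n = 10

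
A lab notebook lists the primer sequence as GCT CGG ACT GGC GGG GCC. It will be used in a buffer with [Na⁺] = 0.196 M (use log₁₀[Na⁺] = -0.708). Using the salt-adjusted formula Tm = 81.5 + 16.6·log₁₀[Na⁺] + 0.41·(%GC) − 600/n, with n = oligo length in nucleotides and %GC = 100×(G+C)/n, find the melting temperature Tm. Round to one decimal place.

70.6°C

Length n = 18. G=9, C=6, T=2, A=1
G+C = 15, so %GC = 15/18 × 100 = 83.333%
Salt term: 16.6 × (-0.708) = -11.753
GC term: 0.41 × 83.333 = 34.167; length term: −600/18 = −33.333
Tm = 81.5 + (-11.753) + 34.167 − 33.333 = 70.581 → 70.6°C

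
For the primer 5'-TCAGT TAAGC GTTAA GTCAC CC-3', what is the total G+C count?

10

Counting bases: C=6, A=6, G=4, T=6
Total G or C: 4 + 6 = 10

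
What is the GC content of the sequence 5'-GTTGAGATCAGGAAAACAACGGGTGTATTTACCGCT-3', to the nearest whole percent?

Counting bases: T=9, A=11, G=10, C=6
G+C = 10 + 6 = 16 out of 36 bases
%GC = 16/36 × 100 = 44.44% ≈ 44%

44%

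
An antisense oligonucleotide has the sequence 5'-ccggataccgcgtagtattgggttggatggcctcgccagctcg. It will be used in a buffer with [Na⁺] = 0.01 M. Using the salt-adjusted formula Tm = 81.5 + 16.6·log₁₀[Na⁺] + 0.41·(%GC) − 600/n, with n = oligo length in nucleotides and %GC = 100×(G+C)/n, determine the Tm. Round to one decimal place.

60.1°C

Length n = 43. A=6, G=15, C=12, T=10
G+C = 27, so %GC = 27/43 × 100 = 62.791%
Salt term: 16.6 × (-2) = -33.2
GC term: 0.41 × 62.791 = 25.744; length term: −600/43 = −13.953
Tm = 81.5 + (-33.2) + 25.744 − 13.953 = 60.091 → 60.1°C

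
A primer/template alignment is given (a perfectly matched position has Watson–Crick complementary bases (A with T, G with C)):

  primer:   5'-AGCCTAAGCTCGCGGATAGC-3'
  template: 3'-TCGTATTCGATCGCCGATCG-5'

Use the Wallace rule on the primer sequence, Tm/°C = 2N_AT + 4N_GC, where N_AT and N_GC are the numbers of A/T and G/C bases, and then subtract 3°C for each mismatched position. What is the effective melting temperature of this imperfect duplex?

Primer base counts: A=5, T=3, G=6, C=6 → A+T=8, G+C=12
Perfect-match Tm = 2(8) + 4(12) = 16 + 48 = 64°C
Mismatches (positions where the bases are not complementary): 3 (at positions 4, 11, 16)
Effective Tm = 64 − 3×3 = 64 − 9 = 55°C

55°C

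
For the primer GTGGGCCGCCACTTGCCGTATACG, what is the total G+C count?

C=8, T=5, G=8, A=3
Total G or C: 8 + 8 = 16

16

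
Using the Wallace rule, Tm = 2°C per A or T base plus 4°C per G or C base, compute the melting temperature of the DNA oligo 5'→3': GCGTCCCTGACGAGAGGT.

Scanning the sequence gives A=3, G=7, T=3, C=5.
AT pairs contribute 6, GC pairs contribute 12.
Tm = 2×6 + 4×12 = 60°C

60°C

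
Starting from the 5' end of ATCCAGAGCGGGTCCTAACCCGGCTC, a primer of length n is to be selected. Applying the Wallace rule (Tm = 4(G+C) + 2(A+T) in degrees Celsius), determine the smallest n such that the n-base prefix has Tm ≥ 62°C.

n = 20

First 19 bases: ATCCAGAGCGGGTCCTAAC → Tm = 60°C (< 62°C)
First 20 bases: ATCCAGAGCGGGTCCTAACC → Tm = 64°C (≥ 62°C)
Since every base adds ≥2°C, Tm only increases with n, so the threshold is first crossed at n = 20.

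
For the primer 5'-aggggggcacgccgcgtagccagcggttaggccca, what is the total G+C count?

26

T=3, C=11, G=15, A=6
Total G or C: 15 + 11 = 26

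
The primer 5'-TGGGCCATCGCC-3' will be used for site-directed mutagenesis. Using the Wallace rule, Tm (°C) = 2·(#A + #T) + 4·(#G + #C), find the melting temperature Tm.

A=1, G=4, C=5, T=2
So N_AT = 3 and N_GC = 9.
Tm = 2(3) + 4(9) = 6 + 36 = 42°C

42°C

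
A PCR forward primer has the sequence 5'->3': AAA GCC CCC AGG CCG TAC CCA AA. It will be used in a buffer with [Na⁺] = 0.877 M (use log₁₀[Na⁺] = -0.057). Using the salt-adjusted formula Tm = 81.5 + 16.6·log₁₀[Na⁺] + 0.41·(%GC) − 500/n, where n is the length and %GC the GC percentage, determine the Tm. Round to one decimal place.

Length n = 23. Counting bases: C=10, G=4, A=8, T=1
G+C = 14, so %GC = 14/23 × 100 = 60.87%
Salt term: 16.6 × (-0.057) = -0.946
GC term: 0.41 × 60.87 = 24.957; length term: −500/23 = −21.739
Tm = 81.5 + (-0.946) + 24.957 − 21.739 = 83.772 → 83.8°C

83.8°C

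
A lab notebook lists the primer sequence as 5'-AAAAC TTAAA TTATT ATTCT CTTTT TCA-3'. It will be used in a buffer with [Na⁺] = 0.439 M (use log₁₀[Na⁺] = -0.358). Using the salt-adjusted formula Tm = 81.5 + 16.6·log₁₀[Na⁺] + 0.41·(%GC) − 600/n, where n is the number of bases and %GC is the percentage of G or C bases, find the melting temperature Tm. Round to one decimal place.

60.0°C

Length n = 28. Scanning the sequence gives A=10, C=4, T=14, G=0.
G+C = 4, so %GC = 4/28 × 100 = 14.286%
Salt term: 16.6 × (-0.358) = -5.943
GC term: 0.41 × 14.286 = 5.857; length term: −600/28 = −21.429
Tm = 81.5 + (-5.943) + 5.857 − 21.429 = 59.985 → 60.0°C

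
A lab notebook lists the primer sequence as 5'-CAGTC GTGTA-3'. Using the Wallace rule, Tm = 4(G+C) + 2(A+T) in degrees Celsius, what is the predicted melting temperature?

Base counts: A=2, T=3, G=3, C=2
So N_AT = 5 and N_GC = 5.
Tm = 4·5 + 2·5 = 20 + 10 = 30°C

30°C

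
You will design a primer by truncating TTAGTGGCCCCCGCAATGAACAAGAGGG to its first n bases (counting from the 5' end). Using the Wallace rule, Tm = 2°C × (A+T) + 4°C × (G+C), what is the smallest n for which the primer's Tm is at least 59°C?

First 18 bases: TTAGTGGCCCCCGCAATG → Tm = 58°C (< 59°C)
First 19 bases: TTAGTGGCCCCCGCAATGA → Tm = 60°C (≥ 59°C)
Since every base adds ≥2°C, Tm only increases with n, so the threshold is first crossed at n = 19.

n = 19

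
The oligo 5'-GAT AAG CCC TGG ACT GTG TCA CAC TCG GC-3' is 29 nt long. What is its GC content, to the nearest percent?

59%

Base counts: C=9, G=8, A=6, T=6
G+C = 8 + 9 = 17 out of 29 bases
%GC = 17/29 × 100 = 58.62% ≈ 59%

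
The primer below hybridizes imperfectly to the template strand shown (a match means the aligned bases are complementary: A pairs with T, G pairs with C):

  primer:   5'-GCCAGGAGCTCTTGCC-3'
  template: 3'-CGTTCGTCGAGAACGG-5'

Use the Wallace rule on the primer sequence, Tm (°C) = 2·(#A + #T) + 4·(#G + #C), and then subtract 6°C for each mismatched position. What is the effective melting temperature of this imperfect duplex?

Primer base counts: A=2, T=3, G=5, C=6 → A+T=5, G+C=11
Perfect-match Tm = 2(5) + 4(11) = 10 + 44 = 54°C
Mismatches (positions where the bases are not complementary): 2 (at positions 3, 6)
Effective Tm = 54 − 2×6 = 54 − 12 = 42°C

42°C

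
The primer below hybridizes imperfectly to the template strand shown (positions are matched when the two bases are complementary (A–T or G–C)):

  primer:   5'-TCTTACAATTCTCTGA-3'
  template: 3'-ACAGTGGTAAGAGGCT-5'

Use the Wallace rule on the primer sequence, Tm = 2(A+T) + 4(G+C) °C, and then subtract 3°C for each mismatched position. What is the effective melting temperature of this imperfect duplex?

30°C

Primer base counts: A=4, T=7, G=1, C=4 → A+T=11, G+C=5
Perfect-match Tm = 2(11) + 4(5) = 22 + 20 = 42°C
Mismatches (positions where the bases are not complementary): 4 (at positions 2, 4, 7, 14)
Effective Tm = 42 − 4×3 = 42 − 12 = 30°C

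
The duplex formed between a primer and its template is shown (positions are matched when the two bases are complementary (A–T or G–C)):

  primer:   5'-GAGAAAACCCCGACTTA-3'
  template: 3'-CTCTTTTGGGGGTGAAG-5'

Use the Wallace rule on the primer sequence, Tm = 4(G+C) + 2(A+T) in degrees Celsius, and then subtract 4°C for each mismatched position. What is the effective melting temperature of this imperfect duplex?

42°C

Primer base counts: A=7, T=2, G=3, C=5 → A+T=9, G+C=8
Perfect-match Tm = 2(9) + 4(8) = 18 + 32 = 50°C
Mismatches (positions where the bases are not complementary): 2 (at positions 12, 17)
Effective Tm = 50 − 2×4 = 50 − 8 = 42°C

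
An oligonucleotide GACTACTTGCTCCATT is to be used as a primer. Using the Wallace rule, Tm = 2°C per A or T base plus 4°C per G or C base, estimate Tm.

46°C

G=2, C=5, T=6, A=3
A+T = 9, G+C = 7
Tm = 4·7 + 2·9 = 28 + 18 = 46°C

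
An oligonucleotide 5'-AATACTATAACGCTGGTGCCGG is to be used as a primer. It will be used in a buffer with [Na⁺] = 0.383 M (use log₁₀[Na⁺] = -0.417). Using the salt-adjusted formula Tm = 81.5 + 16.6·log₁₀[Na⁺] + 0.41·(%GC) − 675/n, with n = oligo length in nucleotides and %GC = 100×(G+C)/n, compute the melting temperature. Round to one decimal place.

64.4°C

Length n = 22. Base counts: C=5, A=6, T=5, G=6
G+C = 11, so %GC = 11/22 × 100 = 50%
Salt term: 16.6 × (-0.417) = -6.922
GC term: 0.41 × 50 = 20.5; length term: −675/22 = −30.682
Tm = 81.5 + (-6.922) + 20.5 − 30.682 = 64.396 → 64.4°C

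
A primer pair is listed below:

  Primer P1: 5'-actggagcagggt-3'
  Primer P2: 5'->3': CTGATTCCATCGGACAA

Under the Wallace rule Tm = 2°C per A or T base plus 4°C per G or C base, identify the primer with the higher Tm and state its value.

Primer P2, 50°C

Primer P1: A+T=5, G+C=8 → Tm = 2(5)+4(8) = 42°C
Primer P2: A+T=9, G+C=8 → Tm = 2(9)+4(8) = 50°C
42°C vs 50°C → primer P2 is higher.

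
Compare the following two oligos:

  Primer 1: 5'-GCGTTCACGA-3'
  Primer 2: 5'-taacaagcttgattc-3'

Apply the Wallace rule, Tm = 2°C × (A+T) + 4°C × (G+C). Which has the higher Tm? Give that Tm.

Primer 2, 40°C

Primer 1: A+T=4, G+C=6 → Tm = 2(4)+4(6) = 32°C
Primer 2: A+T=10, G+C=5 → Tm = 2(10)+4(5) = 40°C
32°C vs 40°C → primer 2 is higher.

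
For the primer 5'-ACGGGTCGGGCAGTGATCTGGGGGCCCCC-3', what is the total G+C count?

Counting bases: C=9, T=4, A=3, G=13
Total G or C: 13 + 9 = 22

22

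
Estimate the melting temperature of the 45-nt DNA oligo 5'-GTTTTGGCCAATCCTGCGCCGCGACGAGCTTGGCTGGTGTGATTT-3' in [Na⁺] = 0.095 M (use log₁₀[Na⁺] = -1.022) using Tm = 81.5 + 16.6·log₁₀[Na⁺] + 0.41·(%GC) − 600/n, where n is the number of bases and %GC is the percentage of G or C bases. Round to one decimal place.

Length n = 45. Counting bases: G=15, C=11, T=14, A=5
G+C = 26, so %GC = 26/45 × 100 = 57.778%
Salt term: 16.6 × (-1.022) = -16.965
GC term: 0.41 × 57.778 = 23.689; length term: −600/45 = −13.333
Tm = 81.5 + (-16.965) + 23.689 − 13.333 = 74.891 → 74.9°C

74.9°C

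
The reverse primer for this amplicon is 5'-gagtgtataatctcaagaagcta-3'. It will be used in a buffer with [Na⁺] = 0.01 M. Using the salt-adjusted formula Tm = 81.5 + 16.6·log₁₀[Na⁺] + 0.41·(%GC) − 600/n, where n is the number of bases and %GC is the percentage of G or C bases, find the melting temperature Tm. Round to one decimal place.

36.5°C

Length n = 23. Counting bases: T=6, A=9, C=3, G=5
G+C = 8, so %GC = 8/23 × 100 = 34.783%
Salt term: 16.6 × (-2) = -33.2
GC term: 0.41 × 34.783 = 14.261; length term: −600/23 = −26.087
Tm = 81.5 + (-33.2) + 14.261 − 26.087 = 36.474 → 36.5°C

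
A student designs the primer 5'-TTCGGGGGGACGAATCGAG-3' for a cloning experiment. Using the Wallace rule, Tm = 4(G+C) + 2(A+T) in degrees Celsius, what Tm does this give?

62°C

Base counts: C=3, T=3, A=4, G=9
So N_AT = 7 and N_GC = 12.
Tm = 4·12 + 2·7 = 48 + 14 = 62°C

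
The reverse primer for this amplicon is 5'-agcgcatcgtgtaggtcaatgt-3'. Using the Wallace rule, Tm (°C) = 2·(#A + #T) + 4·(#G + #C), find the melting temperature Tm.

G=7, A=5, C=4, T=6
A+T = 11, G+C = 11
Tm = 2(11) + 4(11) = 22 + 44 = 66°C

66°C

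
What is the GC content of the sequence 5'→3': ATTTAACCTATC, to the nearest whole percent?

25%

G=0, A=4, C=3, T=5
G+C = 0 + 3 = 3 out of 12 bases
%GC = 3/12 × 100 = 25% ≈ 25%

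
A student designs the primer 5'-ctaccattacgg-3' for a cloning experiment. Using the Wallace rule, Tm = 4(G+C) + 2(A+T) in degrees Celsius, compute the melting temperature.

Counting bases: T=3, C=4, G=2, A=3
So N_AT = 6 and N_GC = 6.
Tm = 2×6 + 4×6 = 36°C

36°C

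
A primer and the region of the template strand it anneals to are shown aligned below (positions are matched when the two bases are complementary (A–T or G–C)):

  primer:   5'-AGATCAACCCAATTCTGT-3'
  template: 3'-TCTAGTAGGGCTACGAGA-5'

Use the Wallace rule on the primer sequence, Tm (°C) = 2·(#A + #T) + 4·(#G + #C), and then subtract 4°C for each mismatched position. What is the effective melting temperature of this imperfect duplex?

Primer base counts: A=6, T=5, G=2, C=5 → A+T=11, G+C=7
Perfect-match Tm = 2(11) + 4(7) = 22 + 28 = 50°C
Mismatches (positions where the bases are not complementary): 4 (at positions 7, 11, 14, 17)
Effective Tm = 50 − 4×4 = 50 − 16 = 34°C

34°C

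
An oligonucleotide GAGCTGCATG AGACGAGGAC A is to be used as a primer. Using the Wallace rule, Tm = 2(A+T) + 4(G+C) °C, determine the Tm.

66°C

Base counts: G=8, C=4, A=7, T=2
AT pairs contribute 9, GC pairs contribute 12.
Tm = 2×9 + 4×12 = 66°C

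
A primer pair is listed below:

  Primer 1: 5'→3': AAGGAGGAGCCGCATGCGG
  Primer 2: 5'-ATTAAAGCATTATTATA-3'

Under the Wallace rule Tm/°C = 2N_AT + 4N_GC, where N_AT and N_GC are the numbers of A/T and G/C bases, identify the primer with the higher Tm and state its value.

Primer 1: A+T=6, G+C=13 → Tm = 2(6)+4(13) = 64°C
Primer 2: A+T=15, G+C=2 → Tm = 2(15)+4(2) = 38°C
64°C vs 38°C → primer 1 is higher.

Primer 1, 64°C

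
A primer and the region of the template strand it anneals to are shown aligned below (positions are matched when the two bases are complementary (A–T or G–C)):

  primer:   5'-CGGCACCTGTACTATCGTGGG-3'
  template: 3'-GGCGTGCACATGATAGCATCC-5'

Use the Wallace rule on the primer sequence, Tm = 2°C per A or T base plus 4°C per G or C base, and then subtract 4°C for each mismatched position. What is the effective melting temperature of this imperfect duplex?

Primer base counts: A=3, T=5, G=7, C=6 → A+T=8, G+C=13
Perfect-match Tm = 2(8) + 4(13) = 16 + 52 = 68°C
Mismatches (positions where the bases are not complementary): 3 (at positions 2, 7, 19)
Effective Tm = 68 − 3×4 = 68 − 12 = 56°C

56°C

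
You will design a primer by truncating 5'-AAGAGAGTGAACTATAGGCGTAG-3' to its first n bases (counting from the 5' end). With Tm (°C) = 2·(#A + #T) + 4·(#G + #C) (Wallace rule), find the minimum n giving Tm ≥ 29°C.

n = 11

First 10 bases: AAGAGAGTGA → Tm = 28°C (< 29°C)
First 11 bases: AAGAGAGTGAA → Tm = 30°C (≥ 29°C)
Since every base adds ≥2°C, Tm only increases with n, so the threshold is first crossed at n = 11.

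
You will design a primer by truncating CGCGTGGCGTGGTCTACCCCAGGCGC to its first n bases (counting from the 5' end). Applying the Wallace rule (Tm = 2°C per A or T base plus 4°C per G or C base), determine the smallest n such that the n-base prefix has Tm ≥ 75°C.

n = 22

First 21 bases: CGCGTGGCGTGGTCTACCCCA → Tm = 72°C (< 75°C)
First 22 bases: CGCGTGGCGTGGTCTACCCCAG → Tm = 76°C (≥ 75°C)
Each additional base adds 2°C (A/T) or 4°C (G/C), so Tm is non-decreasing in n; n = 22 is the first length to reach 75°C.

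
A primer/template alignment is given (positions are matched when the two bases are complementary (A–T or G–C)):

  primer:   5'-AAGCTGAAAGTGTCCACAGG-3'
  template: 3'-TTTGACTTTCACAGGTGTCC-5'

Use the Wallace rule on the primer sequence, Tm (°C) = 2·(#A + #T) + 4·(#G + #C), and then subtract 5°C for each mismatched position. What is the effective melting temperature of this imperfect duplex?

55°C

Primer base counts: A=7, T=3, G=6, C=4 → A+T=10, G+C=10
Perfect-match Tm = 2(10) + 4(10) = 20 + 40 = 60°C
Mismatches (positions where the bases are not complementary): 1 (at position 3)
Effective Tm = 60 − 1×5 = 60 − 5 = 55°C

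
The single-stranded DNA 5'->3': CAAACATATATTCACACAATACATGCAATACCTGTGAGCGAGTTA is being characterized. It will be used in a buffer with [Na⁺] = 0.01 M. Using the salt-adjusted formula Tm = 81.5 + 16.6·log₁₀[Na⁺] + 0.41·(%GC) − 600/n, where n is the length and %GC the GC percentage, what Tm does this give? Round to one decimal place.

49.5°C

Length n = 45. Base counts: A=18, C=10, G=6, T=11
G+C = 16, so %GC = 16/45 × 100 = 35.556%
Salt term: 16.6 × (-2) = -33.2
GC term: 0.41 × 35.556 = 14.578; length term: −600/45 = −13.333
Tm = 81.5 + (-33.2) + 14.578 − 13.333 = 49.545 → 49.5°C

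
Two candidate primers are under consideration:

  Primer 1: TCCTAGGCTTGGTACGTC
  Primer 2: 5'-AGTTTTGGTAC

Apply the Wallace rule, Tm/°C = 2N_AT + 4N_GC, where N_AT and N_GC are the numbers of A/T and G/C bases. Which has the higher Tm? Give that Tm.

Primer 1: A+T=8, G+C=10 → Tm = 2(8)+4(10) = 56°C
Primer 2: A+T=7, G+C=4 → Tm = 2(7)+4(4) = 30°C
56°C vs 30°C → primer 1 is higher.

Primer 1, 56°C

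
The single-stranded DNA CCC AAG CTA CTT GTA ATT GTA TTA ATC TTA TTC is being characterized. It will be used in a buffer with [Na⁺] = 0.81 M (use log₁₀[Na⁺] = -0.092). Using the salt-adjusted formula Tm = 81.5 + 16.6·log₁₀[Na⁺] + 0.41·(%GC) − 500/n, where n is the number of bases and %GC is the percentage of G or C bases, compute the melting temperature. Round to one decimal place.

Length n = 33. T=14, C=7, A=9, G=3
G+C = 10, so %GC = 10/33 × 100 = 30.303%
Salt term: 16.6 × (-0.092) = -1.527
GC term: 0.41 × 30.303 = 12.424; length term: −500/33 = −15.152
Tm = 81.5 + (-1.527) + 12.424 − 15.152 = 77.245 → 77.2°C

77.2°C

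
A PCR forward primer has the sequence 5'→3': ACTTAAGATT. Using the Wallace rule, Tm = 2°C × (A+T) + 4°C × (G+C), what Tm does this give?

24°C

Counting bases: C=1, T=4, G=1, A=4
A+T = 8, G+C = 2
Tm = 4·2 + 2·8 = 8 + 16 = 24°C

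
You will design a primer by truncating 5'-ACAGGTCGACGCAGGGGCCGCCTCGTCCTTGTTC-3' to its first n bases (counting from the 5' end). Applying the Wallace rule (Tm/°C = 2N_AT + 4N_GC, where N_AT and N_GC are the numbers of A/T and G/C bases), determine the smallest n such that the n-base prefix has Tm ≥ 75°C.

n = 22

First 21 bases: ACAGGTCGACGCAGGGGCCGC → Tm = 74°C (< 75°C)
First 22 bases: ACAGGTCGACGCAGGGGCCGCC → Tm = 78°C (≥ 75°C)
Since every base adds ≥2°C, Tm only increases with n, so the threshold is first crossed at n = 22.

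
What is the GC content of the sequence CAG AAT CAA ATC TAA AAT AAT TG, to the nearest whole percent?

22%

G=2, A=12, C=3, T=6
G+C = 2 + 3 = 5 out of 23 bases
%GC = 5/23 × 100 = 21.74% ≈ 22%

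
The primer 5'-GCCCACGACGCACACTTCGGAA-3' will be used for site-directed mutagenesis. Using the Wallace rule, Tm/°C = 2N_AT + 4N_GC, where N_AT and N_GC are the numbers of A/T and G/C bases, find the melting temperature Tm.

Counting bases: A=6, G=5, C=9, T=2
A+T = 8, G+C = 14
Tm = 2(8) + 4(14) = 16 + 56 = 72°C

72°C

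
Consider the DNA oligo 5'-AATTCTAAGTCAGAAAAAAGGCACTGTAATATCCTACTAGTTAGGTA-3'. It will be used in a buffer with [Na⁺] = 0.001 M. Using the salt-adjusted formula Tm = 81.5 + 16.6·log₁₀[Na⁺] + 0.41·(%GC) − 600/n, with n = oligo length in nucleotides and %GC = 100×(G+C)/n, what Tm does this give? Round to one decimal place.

Length n = 47. Counting bases: G=8, T=13, A=19, C=7
G+C = 15, so %GC = 15/47 × 100 = 31.915%
Salt term: 16.6 × (-3) = -49.8
GC term: 0.41 × 31.915 = 13.085; length term: −600/47 = −12.766
Tm = 81.5 + (-49.8) + 13.085 − 12.766 = 32.019 → 32.0°C

32.0°C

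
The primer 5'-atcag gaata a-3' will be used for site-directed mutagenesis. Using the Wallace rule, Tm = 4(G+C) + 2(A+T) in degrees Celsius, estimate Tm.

28°C

A=6, G=2, C=1, T=2
AT pairs contribute 8, GC pairs contribute 3.
Tm = 2×8 + 4×3 = 28°C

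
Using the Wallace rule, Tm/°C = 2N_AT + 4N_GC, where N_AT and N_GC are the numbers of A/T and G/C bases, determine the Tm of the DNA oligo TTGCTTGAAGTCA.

36°C

Scanning the sequence gives C=2, T=5, A=3, G=3.
A+T = 8, G+C = 5
Tm = 2(8) + 4(5) = 16 + 20 = 36°C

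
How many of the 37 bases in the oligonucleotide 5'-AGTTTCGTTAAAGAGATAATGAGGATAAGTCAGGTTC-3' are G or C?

13

Base counts: G=10, C=3, A=13, T=11
G+C = 10 + 3 = 13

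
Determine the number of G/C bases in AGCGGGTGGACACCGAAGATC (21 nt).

A=6, C=5, G=8, T=2
G+C = 8 + 5 = 13

13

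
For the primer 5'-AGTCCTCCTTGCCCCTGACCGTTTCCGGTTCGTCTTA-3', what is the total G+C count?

21

Counting bases: C=14, T=13, A=3, G=7
Total G or C: 7 + 14 = 21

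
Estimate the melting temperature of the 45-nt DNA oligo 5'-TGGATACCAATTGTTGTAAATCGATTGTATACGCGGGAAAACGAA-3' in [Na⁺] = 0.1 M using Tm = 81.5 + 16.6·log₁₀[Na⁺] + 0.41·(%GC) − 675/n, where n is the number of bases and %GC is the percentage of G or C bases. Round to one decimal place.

65.4°C

Length n = 45. T=12, A=16, G=11, C=6
G+C = 17, so %GC = 17/45 × 100 = 37.778%
Salt term: 16.6 × (-1) = -16.6
GC term: 0.41 × 37.778 = 15.489; length term: −675/45 = −15
Tm = 81.5 + (-16.6) + 15.489 − 15 = 65.389 → 65.4°C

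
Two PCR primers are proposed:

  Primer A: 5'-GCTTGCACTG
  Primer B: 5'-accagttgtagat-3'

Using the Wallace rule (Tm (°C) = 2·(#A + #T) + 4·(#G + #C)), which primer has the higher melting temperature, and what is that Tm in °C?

Primer A: A+T=4, G+C=6 → Tm = 2(4)+4(6) = 32°C
Primer B: A+T=8, G+C=5 → Tm = 2(8)+4(5) = 36°C
32°C vs 36°C → primer B is higher.

Primer B, 36°C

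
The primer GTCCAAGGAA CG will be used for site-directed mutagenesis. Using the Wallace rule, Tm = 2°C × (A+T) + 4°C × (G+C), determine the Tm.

Counting bases: A=4, G=4, T=1, C=3
A+T = 5, G+C = 7
Tm = 2×5 + 4×7 = 38°C

38°C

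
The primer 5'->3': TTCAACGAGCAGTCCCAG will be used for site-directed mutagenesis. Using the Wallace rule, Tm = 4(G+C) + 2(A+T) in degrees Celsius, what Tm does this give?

56°C

Counting bases: C=6, A=5, T=3, G=4
AT pairs contribute 8, GC pairs contribute 10.
Tm = 2×8 + 4×10 = 56°C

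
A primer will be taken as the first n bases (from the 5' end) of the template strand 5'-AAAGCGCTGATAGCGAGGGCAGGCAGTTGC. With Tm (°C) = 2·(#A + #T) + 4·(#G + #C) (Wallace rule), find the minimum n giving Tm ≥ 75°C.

First 23 bases: AAAGCGCTGATAGCGAGGGCAGG → Tm = 74°C (< 75°C)
First 24 bases: AAAGCGCTGATAGCGAGGGCAGGC → Tm = 78°C (≥ 75°C)
Each additional base adds 2°C (A/T) or 4°C (G/C), so Tm is non-decreasing in n; n = 24 is the first length to reach 75°C.

n = 24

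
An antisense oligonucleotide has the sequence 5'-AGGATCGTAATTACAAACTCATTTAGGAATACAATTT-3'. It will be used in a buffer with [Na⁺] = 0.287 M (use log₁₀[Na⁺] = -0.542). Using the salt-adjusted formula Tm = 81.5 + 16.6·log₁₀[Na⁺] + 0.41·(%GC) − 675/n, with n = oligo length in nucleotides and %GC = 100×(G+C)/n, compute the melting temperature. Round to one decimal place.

Length n = 37. Scanning the sequence gives C=5, T=12, A=15, G=5.
G+C = 10, so %GC = 10/37 × 100 = 27.027%
Salt term: 16.6 × (-0.542) = -8.997
GC term: 0.41 × 27.027 = 11.081; length term: −675/37 = −18.243
Tm = 81.5 + (-8.997) + 11.081 − 18.243 = 65.341 → 65.3°C

65.3°C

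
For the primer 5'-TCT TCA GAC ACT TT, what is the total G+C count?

Scanning the sequence gives G=1, T=6, A=3, C=4.
Total G or C: 1 + 4 = 5

5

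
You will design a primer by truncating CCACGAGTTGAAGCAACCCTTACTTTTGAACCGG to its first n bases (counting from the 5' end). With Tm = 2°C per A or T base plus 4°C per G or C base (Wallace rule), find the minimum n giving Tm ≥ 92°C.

First 31 bases: CCACGAGTTGAAGCAACCCTTACTTTTGAAC → Tm = 90°C (< 92°C)
First 32 bases: CCACGAGTTGAAGCAACCCTTACTTTTGAACC → Tm = 94°C (≥ 92°C)
Since every base adds ≥2°C, Tm only increases with n, so the threshold is first crossed at n = 32.

n = 32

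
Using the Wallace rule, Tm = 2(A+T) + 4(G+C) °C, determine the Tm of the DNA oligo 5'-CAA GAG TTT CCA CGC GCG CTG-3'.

Scanning the sequence gives A=4, G=6, T=4, C=7.
So N_AT = 8 and N_GC = 13.
Tm = 4·13 + 2·8 = 52 + 16 = 68°C

68°C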